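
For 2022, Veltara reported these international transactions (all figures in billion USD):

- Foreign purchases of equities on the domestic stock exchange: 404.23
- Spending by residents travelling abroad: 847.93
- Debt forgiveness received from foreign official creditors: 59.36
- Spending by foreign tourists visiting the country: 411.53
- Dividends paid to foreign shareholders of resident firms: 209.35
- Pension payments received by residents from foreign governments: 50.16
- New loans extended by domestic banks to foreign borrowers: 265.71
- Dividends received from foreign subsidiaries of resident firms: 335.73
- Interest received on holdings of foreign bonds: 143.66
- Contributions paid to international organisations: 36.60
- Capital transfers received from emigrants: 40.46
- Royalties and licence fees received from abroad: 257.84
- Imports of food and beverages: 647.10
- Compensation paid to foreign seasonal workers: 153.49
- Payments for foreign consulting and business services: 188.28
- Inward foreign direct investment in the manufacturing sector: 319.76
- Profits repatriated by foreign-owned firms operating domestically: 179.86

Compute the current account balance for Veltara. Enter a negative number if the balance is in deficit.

Goods: -647.10
Services: -847.93 + 411.53 + 257.84 - 188.28 = -366.84
Primary income: -179.86 + 335.73 - 209.35 + 143.66 - 153.49 = -63.31
Secondary income: 50.16 - 36.60 = 13.56
Current account = (-647.10) + (-366.84) + (-63.31) + 13.56 = -1063.69
(Excluded from the current account — financial account: foreign purchases of equities on the domestic stock exchange 404.23, new loans extended by domestic banks to foreign borrowers 265.71, inward foreign direct investment in the manufacturing sector 319.76; capital account: debt forgiveness received from foreign official creditors 59.36, capital transfers received from emigrants 40.46.)

-1063.69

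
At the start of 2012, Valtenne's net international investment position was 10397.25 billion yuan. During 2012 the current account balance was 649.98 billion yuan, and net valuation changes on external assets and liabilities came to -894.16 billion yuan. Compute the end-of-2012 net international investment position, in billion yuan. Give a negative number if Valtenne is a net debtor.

10153.07

Change in NIIP = current account + net valuation change = 649.98 + (-894.16) = -244.18
End-of-year NIIP = 10397.25 + (-244.18) = 10153.07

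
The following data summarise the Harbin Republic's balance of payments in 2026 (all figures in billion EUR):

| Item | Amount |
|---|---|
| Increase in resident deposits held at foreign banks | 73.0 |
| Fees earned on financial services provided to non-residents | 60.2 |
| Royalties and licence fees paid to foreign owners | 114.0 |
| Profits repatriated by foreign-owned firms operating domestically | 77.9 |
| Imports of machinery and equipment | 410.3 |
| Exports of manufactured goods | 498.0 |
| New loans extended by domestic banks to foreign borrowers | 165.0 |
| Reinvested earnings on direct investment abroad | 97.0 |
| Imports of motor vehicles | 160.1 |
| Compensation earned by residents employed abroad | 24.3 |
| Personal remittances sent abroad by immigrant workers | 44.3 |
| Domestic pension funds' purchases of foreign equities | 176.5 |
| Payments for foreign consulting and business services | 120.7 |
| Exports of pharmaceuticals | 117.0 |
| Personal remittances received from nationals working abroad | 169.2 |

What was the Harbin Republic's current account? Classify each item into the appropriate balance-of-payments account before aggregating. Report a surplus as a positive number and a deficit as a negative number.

38.4

Goods: -160.1 + 498.0 - 410.3 + 117.0 = 44.6
Services: 60.2 - 120.7 - 114.0 = -174.5
Primary income: -77.9 + 24.3 + 97.0 = 43.4
Secondary income: -44.3 + 169.2 = 124.9
Current account = 44.6 + (-174.5) + 43.4 + 124.9 = 38.4
(Excluded from the current account — financial account: increase in resident deposits held at foreign banks 73.0, new loans extended by domestic banks to foreign borrowers 165.0, domestic pension funds' purchases of foreign equities 176.5.)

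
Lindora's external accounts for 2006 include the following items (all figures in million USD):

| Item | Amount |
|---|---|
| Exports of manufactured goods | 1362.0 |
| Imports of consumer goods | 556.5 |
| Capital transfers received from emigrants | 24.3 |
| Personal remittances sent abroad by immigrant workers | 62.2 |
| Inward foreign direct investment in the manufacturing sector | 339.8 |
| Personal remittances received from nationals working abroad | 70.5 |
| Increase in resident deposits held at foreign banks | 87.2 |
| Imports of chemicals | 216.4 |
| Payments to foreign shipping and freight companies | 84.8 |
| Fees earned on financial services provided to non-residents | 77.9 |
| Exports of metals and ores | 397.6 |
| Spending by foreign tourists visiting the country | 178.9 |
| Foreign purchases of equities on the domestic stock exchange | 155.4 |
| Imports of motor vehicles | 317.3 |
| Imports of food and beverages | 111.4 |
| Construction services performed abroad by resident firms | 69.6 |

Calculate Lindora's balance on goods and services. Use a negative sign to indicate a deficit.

799.6

Goods: 397.6 - 317.3 + 1362.0 - 111.4 - 556.5 - 216.4 = 558.0
Services: 69.6 + 178.9 + 77.9 - 84.8 = 241.6
Trade balance = 558.0 + 241.6 = 799.6
(Excluded from the trade balance — capital account: capital transfers received from emigrants 24.3; secondary income: personal remittances sent abroad by immigrant workers 62.2, personal remittances received from nationals working abroad 70.5; financial account: inward foreign direct investment in the manufacturing sector 339.8, increase in resident deposits held at foreign banks 87.2, foreign purchases of equities on the domestic stock exchange 155.4.)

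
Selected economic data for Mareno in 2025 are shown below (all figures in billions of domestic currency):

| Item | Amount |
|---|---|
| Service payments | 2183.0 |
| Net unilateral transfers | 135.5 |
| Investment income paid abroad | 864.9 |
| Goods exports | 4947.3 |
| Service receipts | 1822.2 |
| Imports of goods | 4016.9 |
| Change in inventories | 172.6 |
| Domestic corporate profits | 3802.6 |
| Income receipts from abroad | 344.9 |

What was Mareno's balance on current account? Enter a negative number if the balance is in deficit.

185.1

Goods balance = 4947.3 - 4016.9 = 930.4
Services balance = 1822.2 - 2183.0 = -360.8
Trade balance (goods + services) = 930.4 + (-360.8) = 569.6
Net primary income = 344.9 - 864.9 = -520.0
Net secondary income = 135.5
Current account = 569.6 + (-520.0) + 135.5 = 185.1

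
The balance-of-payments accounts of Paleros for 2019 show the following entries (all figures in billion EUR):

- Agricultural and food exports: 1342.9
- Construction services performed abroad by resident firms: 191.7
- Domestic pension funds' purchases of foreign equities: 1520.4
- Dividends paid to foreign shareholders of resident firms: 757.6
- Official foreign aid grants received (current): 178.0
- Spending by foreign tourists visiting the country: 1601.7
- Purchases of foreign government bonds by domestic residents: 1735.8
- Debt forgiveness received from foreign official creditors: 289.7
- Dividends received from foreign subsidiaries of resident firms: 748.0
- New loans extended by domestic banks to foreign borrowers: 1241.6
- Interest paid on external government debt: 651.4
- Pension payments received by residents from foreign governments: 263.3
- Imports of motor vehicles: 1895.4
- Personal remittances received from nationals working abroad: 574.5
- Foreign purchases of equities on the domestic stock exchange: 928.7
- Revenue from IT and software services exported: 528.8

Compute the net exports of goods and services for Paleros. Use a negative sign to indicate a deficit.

Goods: 1342.9 - 1895.4 = -552.5
Services: 191.7 + 528.8 + 1601.7 = 2322.2
Trade balance = -552.5 + 2322.2 = 1769.7
(Excluded from the trade balance — financial account: domestic pension funds' purchases of foreign equities 1520.4, purchases of foreign government bonds by domestic residents 1735.8, new loans extended by domestic banks to foreign borrowers 1241.6, foreign purchases of equities on the domestic stock exchange 928.7; primary income: dividends paid to foreign shareholders of resident firms 757.6, dividends received from foreign subsidiaries of resident firms 748.0, interest paid on external government debt 651.4; secondary income: official foreign aid grants received (current) 178.0, pension payments received by residents from foreign governments 263.3, personal remittances received from nationals working abroad 574.5; capital account: debt forgiveness received from foreign official creditors 289.7.)

1769.7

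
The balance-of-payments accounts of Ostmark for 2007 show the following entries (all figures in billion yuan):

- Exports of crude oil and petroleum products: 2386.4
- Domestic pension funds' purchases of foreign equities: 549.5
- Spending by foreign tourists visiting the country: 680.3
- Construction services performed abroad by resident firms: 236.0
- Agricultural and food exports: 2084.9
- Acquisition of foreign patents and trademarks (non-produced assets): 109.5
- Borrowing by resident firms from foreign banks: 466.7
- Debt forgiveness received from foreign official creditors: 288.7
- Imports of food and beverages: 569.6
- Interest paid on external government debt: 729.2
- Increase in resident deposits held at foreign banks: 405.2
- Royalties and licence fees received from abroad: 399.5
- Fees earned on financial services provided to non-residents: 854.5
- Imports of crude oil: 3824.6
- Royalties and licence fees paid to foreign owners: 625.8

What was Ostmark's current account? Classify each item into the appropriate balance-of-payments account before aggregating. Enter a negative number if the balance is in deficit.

Goods: 2386.4 - 569.6 + 2084.9 - 3824.6 = 77.1
Services: 680.3 + 236.0 + 854.5 - 625.8 + 399.5 = 1544.5
Primary income: -729.2
Current account = 77.1 + 1544.5 + (-729.2) = 892.4
(Excluded from the current account — financial account: domestic pension funds' purchases of foreign equities 549.5, borrowing by resident firms from foreign banks 466.7, increase in resident deposits held at foreign banks 405.2; capital account: acquisition of foreign patents and trademarks (non-produced assets) 109.5, debt forgiveness received from foreign official creditors 288.7.)

892.4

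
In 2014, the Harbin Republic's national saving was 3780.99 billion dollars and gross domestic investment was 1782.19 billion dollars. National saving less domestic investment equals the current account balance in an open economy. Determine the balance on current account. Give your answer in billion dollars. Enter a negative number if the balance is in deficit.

1998.80

CA = S - I = 3780.99 - 1782.19 = 1998.80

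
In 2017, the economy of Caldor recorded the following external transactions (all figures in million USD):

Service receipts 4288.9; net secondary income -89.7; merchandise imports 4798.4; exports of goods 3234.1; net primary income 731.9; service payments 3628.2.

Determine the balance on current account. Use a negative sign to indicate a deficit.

-261.4

Goods balance = 3234.1 - 4798.4 = -1564.3
Services balance = 4288.9 - 3628.2 = 660.7
Trade balance (goods + services) = -1564.3 + 660.7 = -903.6
Net primary income = 731.9
Net secondary income = -89.7
Current account = -903.6 + 731.9 + (-89.7) = -261.4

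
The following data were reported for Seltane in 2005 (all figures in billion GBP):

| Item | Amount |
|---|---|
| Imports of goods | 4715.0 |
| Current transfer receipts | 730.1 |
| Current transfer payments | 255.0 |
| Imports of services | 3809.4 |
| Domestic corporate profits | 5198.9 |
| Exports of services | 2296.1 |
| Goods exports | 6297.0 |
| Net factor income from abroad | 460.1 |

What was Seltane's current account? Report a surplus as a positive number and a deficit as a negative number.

1003.9

Goods balance = 6297.0 - 4715.0 = 1582.0
Services balance = 2296.1 - 3809.4 = -1513.3
Trade balance (goods + services) = 1582.0 + (-1513.3) = 68.7
Net primary income = 460.1
Net secondary income = 730.1 - 255.0 = 475.1
Current account = 68.7 + 460.1 + 475.1 = 1003.9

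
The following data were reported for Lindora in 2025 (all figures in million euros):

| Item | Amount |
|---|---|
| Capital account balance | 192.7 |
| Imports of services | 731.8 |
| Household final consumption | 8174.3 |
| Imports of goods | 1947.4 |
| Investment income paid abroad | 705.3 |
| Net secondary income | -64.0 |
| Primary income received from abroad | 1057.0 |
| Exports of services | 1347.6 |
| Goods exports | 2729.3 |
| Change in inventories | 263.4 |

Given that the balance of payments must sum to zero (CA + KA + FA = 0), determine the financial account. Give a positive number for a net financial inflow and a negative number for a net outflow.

Goods balance = 2729.3 - 1947.4 = 781.9
Services balance = 1347.6 - 731.8 = 615.8
Trade balance (goods + services) = 781.9 + 615.8 = 1397.7
Net primary income = 1057.0 - 705.3 = 351.7
Net secondary income = -64.0
Current account = 1397.7 + 351.7 + (-64.0) = 1685.4
Financial account = -(1685.4 + 192.7) = -1878.1

-1878.1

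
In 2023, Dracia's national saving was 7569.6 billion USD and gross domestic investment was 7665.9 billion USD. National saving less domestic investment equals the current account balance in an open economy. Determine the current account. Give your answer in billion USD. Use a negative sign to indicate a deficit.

S - I = CA (net lending to the rest of the world).
CA = S - I = 7569.6 - 7665.9 = -96.3

-96.3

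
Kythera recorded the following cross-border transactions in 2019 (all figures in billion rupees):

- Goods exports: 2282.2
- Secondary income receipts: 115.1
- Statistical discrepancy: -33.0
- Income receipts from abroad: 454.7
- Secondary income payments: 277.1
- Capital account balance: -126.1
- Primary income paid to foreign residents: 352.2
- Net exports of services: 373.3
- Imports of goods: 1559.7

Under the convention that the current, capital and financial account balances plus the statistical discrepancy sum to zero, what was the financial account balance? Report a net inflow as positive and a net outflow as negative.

Goods balance = 2282.2 - 1559.7 = 722.5
Services balance = 373.3
Trade balance (goods + services) = 722.5 + 373.3 = 1095.8
Net primary income = 454.7 - 352.2 = 102.5
Net secondary income = 115.1 - 277.1 = -162.0
Current account = 1095.8 + 102.5 + (-162.0) = 1036.3
Financial account = -(1036.3 + (-126.1) + (-33.0)) = -877.2

-877.2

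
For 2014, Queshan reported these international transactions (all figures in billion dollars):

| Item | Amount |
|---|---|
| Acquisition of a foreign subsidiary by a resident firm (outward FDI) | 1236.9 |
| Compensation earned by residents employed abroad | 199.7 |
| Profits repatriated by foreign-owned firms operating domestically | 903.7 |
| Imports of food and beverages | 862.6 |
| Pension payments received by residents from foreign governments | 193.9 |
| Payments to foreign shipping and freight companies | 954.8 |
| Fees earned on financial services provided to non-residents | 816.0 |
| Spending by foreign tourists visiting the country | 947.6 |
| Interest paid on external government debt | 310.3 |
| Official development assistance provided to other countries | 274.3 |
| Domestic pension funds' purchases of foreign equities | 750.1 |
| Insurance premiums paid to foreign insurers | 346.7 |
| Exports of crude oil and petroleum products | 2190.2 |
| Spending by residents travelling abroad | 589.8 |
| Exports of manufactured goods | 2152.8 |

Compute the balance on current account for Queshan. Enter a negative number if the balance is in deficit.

2258.0

Goods: 2152.8 - 862.6 + 2190.2 = 3480.4
Services: 816.0 - 346.7 + 947.6 - 589.8 - 954.8 = -127.7
Primary income: 199.7 - 903.7 - 310.3 = -1014.3
Secondary income: 193.9 - 274.3 = -80.4
Current account = 3480.4 + (-127.7) + (-1014.3) + (-80.4) = 2258.0
(Excluded from the current account — financial account: acquisition of a foreign subsidiary by a resident firm (outward FDI) 1236.9, domestic pension funds' purchases of foreign equities 750.1.)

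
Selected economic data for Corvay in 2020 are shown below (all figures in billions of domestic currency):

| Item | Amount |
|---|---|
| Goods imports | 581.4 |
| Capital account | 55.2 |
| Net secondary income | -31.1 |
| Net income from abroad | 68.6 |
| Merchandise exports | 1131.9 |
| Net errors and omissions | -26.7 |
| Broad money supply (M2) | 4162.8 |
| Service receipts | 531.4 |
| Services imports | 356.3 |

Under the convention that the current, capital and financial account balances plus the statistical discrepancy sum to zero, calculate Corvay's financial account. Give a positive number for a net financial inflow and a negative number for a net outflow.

-791.6

Goods balance = 1131.9 - 581.4 = 550.5
Services balance = 531.4 - 356.3 = 175.1
Trade balance (goods + services) = 550.5 + 175.1 = 725.6
Net primary income = 68.6
Net secondary income = -31.1
Current account = 725.6 + 68.6 + (-31.1) = 763.1
Financial account = -(763.1 + 55.2 + (-26.7)) = -791.6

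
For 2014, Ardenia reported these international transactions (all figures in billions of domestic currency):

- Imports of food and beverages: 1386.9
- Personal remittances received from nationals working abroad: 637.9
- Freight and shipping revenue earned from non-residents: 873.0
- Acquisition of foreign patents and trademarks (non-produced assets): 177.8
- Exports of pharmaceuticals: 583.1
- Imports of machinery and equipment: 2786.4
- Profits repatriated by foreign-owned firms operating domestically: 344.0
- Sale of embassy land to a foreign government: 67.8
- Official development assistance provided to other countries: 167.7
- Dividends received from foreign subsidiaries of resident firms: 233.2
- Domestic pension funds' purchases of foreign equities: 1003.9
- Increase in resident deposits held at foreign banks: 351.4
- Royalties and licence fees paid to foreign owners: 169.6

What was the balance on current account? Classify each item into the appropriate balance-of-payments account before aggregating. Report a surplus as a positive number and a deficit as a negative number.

Goods: -2786.4 - 1386.9 + 583.1 = -3590.2
Services: 873.0 - 169.6 = 703.4
Primary income: -344.0 + 233.2 = -110.8
Secondary income: -167.7 + 637.9 = 470.2
Current account = (-3590.2) + 703.4 + (-110.8) + 470.2 = -2527.4
(Excluded from the current account — capital account: acquisition of foreign patents and trademarks (non-produced assets) 177.8, sale of embassy land to a foreign government 67.8; financial account: domestic pension funds' purchases of foreign equities 1003.9, increase in resident deposits held at foreign banks 351.4.)

-2527.4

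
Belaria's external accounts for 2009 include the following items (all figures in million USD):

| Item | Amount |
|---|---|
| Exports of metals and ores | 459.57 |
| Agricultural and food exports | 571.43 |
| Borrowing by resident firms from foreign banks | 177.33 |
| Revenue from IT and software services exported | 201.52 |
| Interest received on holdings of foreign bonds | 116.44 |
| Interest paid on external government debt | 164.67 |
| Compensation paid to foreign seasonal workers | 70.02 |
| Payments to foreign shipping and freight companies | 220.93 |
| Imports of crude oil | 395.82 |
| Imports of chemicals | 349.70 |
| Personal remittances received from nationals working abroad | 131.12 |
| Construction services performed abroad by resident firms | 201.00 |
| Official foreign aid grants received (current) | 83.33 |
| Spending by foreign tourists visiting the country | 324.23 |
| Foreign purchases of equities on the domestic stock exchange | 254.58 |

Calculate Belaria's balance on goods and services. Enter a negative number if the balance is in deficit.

Goods: -395.82 + 459.57 + 571.43 - 349.70 = 285.48
Services: 201.00 + 324.23 - 220.93 + 201.52 = 505.82
Trade balance = 285.48 + 505.82 = 791.30
(Excluded from the trade balance — financial account: borrowing by resident firms from foreign banks 177.33, foreign purchases of equities on the domestic stock exchange 254.58; primary income: interest received on holdings of foreign bonds 116.44, interest paid on external government debt 164.67, compensation paid to foreign seasonal workers 70.02; secondary income: personal remittances received from nationals working abroad 131.12, official foreign aid grants received (current) 83.33.)

791.30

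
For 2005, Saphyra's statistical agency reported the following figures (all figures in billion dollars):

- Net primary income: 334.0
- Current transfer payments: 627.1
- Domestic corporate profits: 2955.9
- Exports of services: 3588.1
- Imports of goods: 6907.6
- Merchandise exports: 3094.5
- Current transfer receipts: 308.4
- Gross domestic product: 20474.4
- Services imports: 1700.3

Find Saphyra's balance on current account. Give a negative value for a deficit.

-1910.0

Goods balance = 3094.5 - 6907.6 = -3813.1
Services balance = 3588.1 - 1700.3 = 1887.8
Trade balance (goods + services) = -3813.1 + 1887.8 = -1925.3
Net primary income = 334.0
Net secondary income = 308.4 - 627.1 = -318.7
Current account = -1925.3 + 334.0 + (-318.7) = -1910.0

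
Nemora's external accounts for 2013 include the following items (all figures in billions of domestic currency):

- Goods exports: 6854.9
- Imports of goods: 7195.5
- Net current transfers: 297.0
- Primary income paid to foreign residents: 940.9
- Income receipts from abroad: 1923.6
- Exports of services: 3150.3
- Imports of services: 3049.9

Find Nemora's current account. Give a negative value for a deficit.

1039.5

Goods balance = 6854.9 - 7195.5 = -340.6
Services balance = 3150.3 - 3049.9 = 100.4
Trade balance (goods + services) = -340.6 + 100.4 = -240.2
Net primary income = 1923.6 - 940.9 = 982.7
Net secondary income = 297.0
Current account = -240.2 + 982.7 + 297.0 = 1039.5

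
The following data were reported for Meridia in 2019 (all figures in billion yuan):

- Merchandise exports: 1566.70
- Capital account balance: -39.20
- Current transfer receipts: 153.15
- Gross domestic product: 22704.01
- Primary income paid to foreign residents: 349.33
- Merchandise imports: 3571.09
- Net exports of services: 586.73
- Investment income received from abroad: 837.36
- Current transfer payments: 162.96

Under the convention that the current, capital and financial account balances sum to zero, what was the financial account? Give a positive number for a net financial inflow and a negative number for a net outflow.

Goods balance = 1566.70 - 3571.09 = -2004.39
Services balance = 586.73
Trade balance (goods + services) = -2004.39 + 586.73 = -1417.66
Net primary income = 837.36 - 349.33 = 488.03
Net secondary income = 153.15 - 162.96 = -9.81
Current account = -1417.66 + 488.03 + (-9.81) = -939.44
Financial account = -(-939.44 + (-39.20)) = 978.64

978.64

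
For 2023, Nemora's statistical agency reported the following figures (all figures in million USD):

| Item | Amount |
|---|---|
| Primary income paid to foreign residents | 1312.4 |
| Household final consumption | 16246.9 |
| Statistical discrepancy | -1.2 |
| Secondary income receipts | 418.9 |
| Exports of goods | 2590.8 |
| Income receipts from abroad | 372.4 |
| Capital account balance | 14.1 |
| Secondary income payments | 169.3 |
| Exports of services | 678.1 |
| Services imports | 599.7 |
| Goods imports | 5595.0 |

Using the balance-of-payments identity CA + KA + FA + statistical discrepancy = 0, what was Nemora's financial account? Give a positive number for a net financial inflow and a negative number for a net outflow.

3603.3

Goods balance = 2590.8 - 5595.0 = -3004.2
Services balance = 678.1 - 599.7 = 78.4
Trade balance (goods + services) = -3004.2 + 78.4 = -2925.8
Net primary income = 372.4 - 1312.4 = -940.0
Net secondary income = 418.9 - 169.3 = 249.6
Current account = -2925.8 + (-940.0) + 249.6 = -3616.2
Financial account = -(-3616.2 + 14.1 + (-1.2)) = 3603.3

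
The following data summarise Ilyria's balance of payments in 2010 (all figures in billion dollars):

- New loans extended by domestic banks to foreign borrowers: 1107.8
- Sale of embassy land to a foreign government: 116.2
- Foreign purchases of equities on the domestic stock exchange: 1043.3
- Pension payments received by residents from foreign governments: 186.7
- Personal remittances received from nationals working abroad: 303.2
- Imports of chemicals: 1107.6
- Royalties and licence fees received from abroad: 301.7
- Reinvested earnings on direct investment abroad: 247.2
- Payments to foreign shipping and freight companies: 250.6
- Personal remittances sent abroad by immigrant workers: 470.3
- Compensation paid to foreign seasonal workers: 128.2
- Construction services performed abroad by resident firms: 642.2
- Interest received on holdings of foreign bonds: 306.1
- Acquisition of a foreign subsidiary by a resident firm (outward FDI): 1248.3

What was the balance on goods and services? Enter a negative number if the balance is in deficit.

Goods: -1107.6
Services: 301.7 + 642.2 - 250.6 = 693.3
Trade balance = -1107.6 + 693.3 = -414.3
(Excluded from the trade balance — financial account: new loans extended by domestic banks to foreign borrowers 1107.8, foreign purchases of equities on the domestic stock exchange 1043.3, acquisition of a foreign subsidiary by a resident firm (outward FDI) 1248.3; capital account: sale of embassy land to a foreign government 116.2; secondary income: pension payments received by residents from foreign governments 186.7, personal remittances received from nationals working abroad 303.2, personal remittances sent abroad by immigrant workers 470.3; primary income: reinvested earnings on direct investment abroad 247.2, compensation paid to foreign seasonal workers 128.2, interest received on holdings of foreign bonds 306.1.)

-414.3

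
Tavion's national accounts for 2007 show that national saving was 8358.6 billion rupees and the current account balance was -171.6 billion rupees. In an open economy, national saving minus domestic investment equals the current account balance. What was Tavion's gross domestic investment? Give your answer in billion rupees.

8530.2

S - I = CA (net lending to the rest of the world).
I = S - CA = 8358.6 - (-171.6) = 8530.2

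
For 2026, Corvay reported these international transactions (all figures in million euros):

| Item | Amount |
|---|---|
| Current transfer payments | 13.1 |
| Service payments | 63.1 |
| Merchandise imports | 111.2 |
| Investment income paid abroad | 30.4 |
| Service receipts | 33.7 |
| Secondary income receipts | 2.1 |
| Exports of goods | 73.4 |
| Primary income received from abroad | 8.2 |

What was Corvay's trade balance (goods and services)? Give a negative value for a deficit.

Goods balance = 73.4 - 111.2 = -37.8
Services balance = 33.7 - 63.1 = -29.4
Trade balance (goods + services) = -37.8 + (-29.4) = -67.2

-67.2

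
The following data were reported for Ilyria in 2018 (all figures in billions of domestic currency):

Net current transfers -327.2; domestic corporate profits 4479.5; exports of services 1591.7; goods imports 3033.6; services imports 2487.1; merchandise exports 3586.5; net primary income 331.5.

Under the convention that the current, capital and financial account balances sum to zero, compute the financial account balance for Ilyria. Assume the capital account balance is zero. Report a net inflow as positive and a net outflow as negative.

Goods balance = 3586.5 - 3033.6 = 552.9
Services balance = 1591.7 - 2487.1 = -895.4
Trade balance (goods + services) = 552.9 + (-895.4) = -342.5
Net primary income = 331.5
Net secondary income = -327.2
Current account = -342.5 + 331.5 + (-327.2) = -338.2
Financial account = -(-338.2) = 338.2

338.2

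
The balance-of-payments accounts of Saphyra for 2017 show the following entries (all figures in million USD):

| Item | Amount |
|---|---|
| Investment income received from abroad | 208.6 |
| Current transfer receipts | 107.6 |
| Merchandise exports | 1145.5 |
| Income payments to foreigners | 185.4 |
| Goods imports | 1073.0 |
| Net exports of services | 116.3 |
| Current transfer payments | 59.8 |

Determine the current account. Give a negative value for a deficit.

259.8

Goods balance = 1145.5 - 1073.0 = 72.5
Services balance = 116.3
Trade balance (goods + services) = 72.5 + 116.3 = 188.8
Net primary income = 208.6 - 185.4 = 23.2
Net secondary income = 107.6 - 59.8 = 47.8
Current account = 188.8 + 23.2 + 47.8 = 259.8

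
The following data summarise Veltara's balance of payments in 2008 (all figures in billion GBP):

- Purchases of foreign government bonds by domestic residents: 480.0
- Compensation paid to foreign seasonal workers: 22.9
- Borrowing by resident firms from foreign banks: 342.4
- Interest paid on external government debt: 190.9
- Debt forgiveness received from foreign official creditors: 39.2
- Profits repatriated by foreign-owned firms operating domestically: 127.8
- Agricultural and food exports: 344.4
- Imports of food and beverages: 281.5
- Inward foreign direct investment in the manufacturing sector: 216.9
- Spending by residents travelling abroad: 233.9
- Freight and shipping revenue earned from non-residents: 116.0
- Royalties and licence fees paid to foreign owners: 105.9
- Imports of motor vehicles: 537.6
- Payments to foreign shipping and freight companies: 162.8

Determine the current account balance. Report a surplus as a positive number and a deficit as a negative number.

-1202.9

Goods: 344.4 - 537.6 - 281.5 = -474.7
Services: -105.9 - 162.8 - 233.9 + 116.0 = -386.6
Primary income: -22.9 - 190.9 - 127.8 = -341.6
Current account = (-474.7) + (-386.6) + (-341.6) = -1202.9
(Excluded from the current account — financial account: purchases of foreign government bonds by domestic residents 480.0, borrowing by resident firms from foreign banks 342.4, inward foreign direct investment in the manufacturing sector 216.9; capital account: debt forgiveness received from foreign official creditors 39.2.)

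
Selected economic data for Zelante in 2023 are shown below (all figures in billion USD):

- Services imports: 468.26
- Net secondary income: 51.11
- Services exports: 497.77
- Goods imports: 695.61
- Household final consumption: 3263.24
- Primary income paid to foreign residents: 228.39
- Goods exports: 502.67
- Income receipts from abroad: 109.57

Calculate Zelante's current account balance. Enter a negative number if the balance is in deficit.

Goods balance = 502.67 - 695.61 = -192.94
Services balance = 497.77 - 468.26 = 29.51
Trade balance (goods + services) = -192.94 + 29.51 = -163.43
Net primary income = 109.57 - 228.39 = -118.82
Net secondary income = 51.11
Current account = -163.43 + (-118.82) + 51.11 = -231.14

-231.14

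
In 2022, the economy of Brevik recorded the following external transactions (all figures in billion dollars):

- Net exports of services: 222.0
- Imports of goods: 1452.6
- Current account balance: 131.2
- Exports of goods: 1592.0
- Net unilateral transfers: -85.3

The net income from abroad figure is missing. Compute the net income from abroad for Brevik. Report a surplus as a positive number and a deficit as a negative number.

-144.9

Current account = goods balance + services balance + net primary income + net secondary income
Sum of the known components = 276.1
Net income from abroad = CA - (known components) = 131.2 - 276.1 = -144.9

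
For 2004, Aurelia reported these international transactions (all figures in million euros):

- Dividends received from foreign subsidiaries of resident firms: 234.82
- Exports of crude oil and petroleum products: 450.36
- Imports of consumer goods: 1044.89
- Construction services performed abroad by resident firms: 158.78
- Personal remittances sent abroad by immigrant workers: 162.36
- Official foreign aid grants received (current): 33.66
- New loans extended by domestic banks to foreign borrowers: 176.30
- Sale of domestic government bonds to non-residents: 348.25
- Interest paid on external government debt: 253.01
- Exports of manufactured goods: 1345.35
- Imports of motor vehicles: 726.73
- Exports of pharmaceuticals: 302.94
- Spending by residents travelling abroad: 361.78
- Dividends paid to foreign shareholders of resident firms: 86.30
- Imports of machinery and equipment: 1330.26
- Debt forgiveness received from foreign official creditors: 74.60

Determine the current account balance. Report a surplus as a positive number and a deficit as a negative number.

-1439.42

Goods: 450.36 - 1330.26 + 1345.35 - 726.73 + 302.94 - 1044.89 = -1003.23
Services: -361.78 + 158.78 = -203.00
Primary income: -86.30 - 253.01 + 234.82 = -104.49
Secondary income: -162.36 + 33.66 = -128.70
Current account = (-1003.23) + (-203.00) + (-104.49) + (-128.70) = -1439.42
(Excluded from the current account — financial account: new loans extended by domestic banks to foreign borrowers 176.30, sale of domestic government bonds to non-residents 348.25; capital account: debt forgiveness received from foreign official creditors 74.60.)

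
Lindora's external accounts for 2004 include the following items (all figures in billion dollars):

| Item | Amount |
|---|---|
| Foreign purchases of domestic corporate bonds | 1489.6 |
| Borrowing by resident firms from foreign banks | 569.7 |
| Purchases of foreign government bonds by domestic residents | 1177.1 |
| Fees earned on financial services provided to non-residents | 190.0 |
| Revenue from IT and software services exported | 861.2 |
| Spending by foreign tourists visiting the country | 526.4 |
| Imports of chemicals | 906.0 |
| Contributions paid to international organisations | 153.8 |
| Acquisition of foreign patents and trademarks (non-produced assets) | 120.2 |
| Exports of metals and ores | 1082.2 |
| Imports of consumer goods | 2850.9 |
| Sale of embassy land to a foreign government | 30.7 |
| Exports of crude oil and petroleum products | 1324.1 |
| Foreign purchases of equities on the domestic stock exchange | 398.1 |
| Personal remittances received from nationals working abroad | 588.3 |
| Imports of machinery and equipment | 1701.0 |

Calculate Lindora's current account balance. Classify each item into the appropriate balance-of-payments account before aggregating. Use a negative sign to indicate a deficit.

-1039.5

Goods: -906.0 - 1701.0 + 1082.2 + 1324.1 - 2850.9 = -3051.6
Services: 861.2 + 526.4 + 190.0 = 1577.6
Secondary income: 588.3 - 153.8 = 434.5
Current account = (-3051.6) + 1577.6 + 434.5 = -1039.5
(Excluded from the current account — financial account: foreign purchases of domestic corporate bonds 1489.6, borrowing by resident firms from foreign banks 569.7, purchases of foreign government bonds by domestic residents 1177.1, foreign purchases of equities on the domestic stock exchange 398.1; capital account: acquisition of foreign patents and trademarks (non-produced assets) 120.2, sale of embassy land to a foreign government 30.7.)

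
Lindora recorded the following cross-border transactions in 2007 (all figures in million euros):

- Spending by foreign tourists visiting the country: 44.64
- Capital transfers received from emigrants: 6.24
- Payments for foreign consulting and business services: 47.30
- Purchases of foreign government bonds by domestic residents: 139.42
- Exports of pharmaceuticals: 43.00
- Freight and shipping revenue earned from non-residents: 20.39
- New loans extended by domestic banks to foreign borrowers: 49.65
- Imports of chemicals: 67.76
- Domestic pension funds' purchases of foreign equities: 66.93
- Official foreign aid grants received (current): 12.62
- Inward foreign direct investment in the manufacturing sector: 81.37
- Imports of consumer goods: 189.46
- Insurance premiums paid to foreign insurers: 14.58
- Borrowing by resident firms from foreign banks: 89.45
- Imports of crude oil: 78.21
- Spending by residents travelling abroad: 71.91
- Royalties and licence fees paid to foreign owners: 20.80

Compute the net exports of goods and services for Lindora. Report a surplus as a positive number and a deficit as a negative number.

-381.99

Goods: -189.46 - 67.76 - 78.21 + 43.00 = -292.43
Services: 20.39 - 71.91 - 14.58 + 44.64 - 47.30 - 20.80 = -89.56
Trade balance = -292.43 + (-89.56) = -381.99
(Excluded from the trade balance — capital account: capital transfers received from emigrants 6.24; financial account: purchases of foreign government bonds by domestic residents 139.42, new loans extended by domestic banks to foreign borrowers 49.65, domestic pension funds' purchases of foreign equities 66.93, inward foreign direct investment in the manufacturing sector 81.37, borrowing by resident firms from foreign banks 89.45; secondary income: official foreign aid grants received (current) 12.62.)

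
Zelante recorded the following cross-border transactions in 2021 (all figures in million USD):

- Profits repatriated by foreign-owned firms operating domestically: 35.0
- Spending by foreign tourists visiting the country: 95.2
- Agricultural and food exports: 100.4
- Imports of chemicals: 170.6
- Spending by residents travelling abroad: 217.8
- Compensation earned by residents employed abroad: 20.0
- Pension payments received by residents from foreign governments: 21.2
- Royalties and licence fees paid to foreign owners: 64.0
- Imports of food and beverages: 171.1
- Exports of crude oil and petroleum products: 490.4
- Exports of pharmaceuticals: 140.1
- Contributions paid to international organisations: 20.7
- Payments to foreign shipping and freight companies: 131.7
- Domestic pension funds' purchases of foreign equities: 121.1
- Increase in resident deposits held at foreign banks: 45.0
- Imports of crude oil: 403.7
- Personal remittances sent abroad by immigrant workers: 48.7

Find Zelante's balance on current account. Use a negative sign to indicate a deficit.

-396.0

Goods: 100.4 + 490.4 - 171.1 - 170.6 + 140.1 - 403.7 = -14.5
Services: -131.7 - 217.8 - 64.0 + 95.2 = -318.3
Primary income: -35.0 + 20.0 = -15.0
Secondary income: -48.7 - 20.7 + 21.2 = -48.2
Current account = (-14.5) + (-318.3) + (-15.0) + (-48.2) = -396.0
(Excluded from the current account — financial account: domestic pension funds' purchases of foreign equities 121.1, increase in resident deposits held at foreign banks 45.0.)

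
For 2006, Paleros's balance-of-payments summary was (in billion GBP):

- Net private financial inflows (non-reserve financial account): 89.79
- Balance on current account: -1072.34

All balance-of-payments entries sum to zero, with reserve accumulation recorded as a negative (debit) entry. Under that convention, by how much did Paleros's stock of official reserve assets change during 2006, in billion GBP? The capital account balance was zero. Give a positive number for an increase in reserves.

-982.55

Official reserve transactions balance = -((-1072.34) + 89.79) = 982.55
An accumulation of reserves is recorded as a debit (negative entry), so the change in the stock of reserves is the negative of that balance.
Change in official reserves = -(982.55) = -982.55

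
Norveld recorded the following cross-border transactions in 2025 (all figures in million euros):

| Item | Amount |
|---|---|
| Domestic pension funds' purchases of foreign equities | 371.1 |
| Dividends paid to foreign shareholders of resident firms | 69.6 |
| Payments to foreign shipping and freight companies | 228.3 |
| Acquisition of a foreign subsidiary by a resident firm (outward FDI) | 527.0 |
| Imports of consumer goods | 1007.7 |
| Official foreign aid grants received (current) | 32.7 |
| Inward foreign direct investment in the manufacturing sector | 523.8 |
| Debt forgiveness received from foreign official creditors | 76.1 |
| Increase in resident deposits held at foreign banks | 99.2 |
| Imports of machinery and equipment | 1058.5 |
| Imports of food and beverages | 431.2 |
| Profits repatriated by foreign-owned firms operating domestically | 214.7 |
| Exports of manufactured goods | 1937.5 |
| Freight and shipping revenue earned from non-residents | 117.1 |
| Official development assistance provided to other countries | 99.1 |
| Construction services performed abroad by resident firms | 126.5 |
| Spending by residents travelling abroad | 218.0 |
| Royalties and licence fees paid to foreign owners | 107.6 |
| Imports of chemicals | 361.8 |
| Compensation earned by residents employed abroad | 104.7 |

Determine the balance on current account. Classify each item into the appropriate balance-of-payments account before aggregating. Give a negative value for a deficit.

-1478.0

Goods: -431.2 - 1058.5 - 361.8 + 1937.5 - 1007.7 = -921.7
Services: -218.0 + 117.1 + 126.5 - 107.6 - 228.3 = -310.3
Primary income: -69.6 - 214.7 + 104.7 = -179.6
Secondary income: 32.7 - 99.1 = -66.4
Current account = (-921.7) + (-310.3) + (-179.6) + (-66.4) = -1478.0
(Excluded from the current account — financial account: domestic pension funds' purchases of foreign equities 371.1, acquisition of a foreign subsidiary by a resident firm (outward FDI) 527.0, inward foreign direct investment in the manufacturing sector 523.8, increase in resident deposits held at foreign banks 99.2; capital account: debt forgiveness received from foreign official creditors 76.1.)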